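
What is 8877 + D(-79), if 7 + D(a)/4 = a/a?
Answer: 8853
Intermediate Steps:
D(a) = -24 (D(a) = -28 + 4*(a/a) = -28 + 4*1 = -28 + 4 = -24)
8877 + D(-79) = 8877 - 24 = 8853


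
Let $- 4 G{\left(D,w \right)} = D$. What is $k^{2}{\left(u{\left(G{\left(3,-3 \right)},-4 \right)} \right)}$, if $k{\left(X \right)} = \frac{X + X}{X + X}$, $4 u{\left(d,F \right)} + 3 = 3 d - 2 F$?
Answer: $1$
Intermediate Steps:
$G{\left(D,w \right)} = - \frac{D}{4}$
$u{\left(d,F \right)} = - \frac{3}{4} - \frac{F}{2} + \frac{3 d}{4}$ ($u{\left(d,F \right)} = - \frac{3}{4} + \frac{3 d - 2 F}{4} = - \frac{3}{4} + \frac{- 2 F + 3 d}{4} = - \frac{3}{4} - \left(\frac{F}{2} - \frac{3 d}{4}\right) = - \frac{3}{4} - \frac{F}{2} + \frac{3 d}{4}$)
$k{\left(X \right)} = 1$ ($k{\left(X \right)} = \frac{2 X}{2 X} = 2 X \frac{1}{2 X} = 1$)
$k^{2}{\left(u{\left(G{\left(3,-3 \right)},-4 \right)} \right)} = 1^{2} = 1$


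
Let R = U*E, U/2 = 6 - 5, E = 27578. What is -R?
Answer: -55156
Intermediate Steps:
U = 2 (U = 2*(6 - 5) = 2*1 = 2)
R = 55156 (R = 2*27578 = 55156)
-R = -1*55156 = -55156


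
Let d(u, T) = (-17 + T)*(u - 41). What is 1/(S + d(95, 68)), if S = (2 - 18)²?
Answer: 1/3010 ≈ 0.00033223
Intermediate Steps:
S = 256 (S = (-16)² = 256)
d(u, T) = (-41 + u)*(-17 + T) (d(u, T) = (-17 + T)*(-41 + u) = (-41 + u)*(-17 + T))
1/(S + d(95, 68)) = 1/(256 + (697 - 41*68 - 17*95 + 68*95)) = 1/(256 + (697 - 2788 - 1615 + 6460)) = 1/(256 + 2754) = 1/3010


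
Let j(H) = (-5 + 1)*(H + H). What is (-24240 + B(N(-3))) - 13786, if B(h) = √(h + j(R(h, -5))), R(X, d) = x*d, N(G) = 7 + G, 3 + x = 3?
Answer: -38024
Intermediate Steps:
x = 0 (x = -3 + 3 = 0)
R(X, d) = 0 (R(X, d) = 0*d = 0)
j(H) = -8*H
B(h) = √h (B(h) = √(h - 8*0) = √(h + 0) = √h)
(-24240 + B(N(-3))) - 13786 = (-24240 + √(7 - 3)) - 13786 = (-24240 + √4) - 13786 = (-24240 + 2) - 13786 = -24238 - 13786 = -38024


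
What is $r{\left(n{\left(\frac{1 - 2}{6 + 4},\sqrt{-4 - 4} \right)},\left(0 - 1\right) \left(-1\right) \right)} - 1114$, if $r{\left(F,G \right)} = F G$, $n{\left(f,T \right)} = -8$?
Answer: $-1122$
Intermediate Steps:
$r{\left(n{\left(\frac{1 - 2}{6 + 4},\sqrt{-4 - 4} \right)},\left(0 - 1\right) \left(-1\right) \right)} - 1114 = - 8 \left(0 - 1\right) \left(-1\right) - 1114 = - 8 \left(\left(-1\right) \left(-1\right)\right) - 1114 = \left(-8\right) 1 - 1114 = -8 - 1114 = -1122$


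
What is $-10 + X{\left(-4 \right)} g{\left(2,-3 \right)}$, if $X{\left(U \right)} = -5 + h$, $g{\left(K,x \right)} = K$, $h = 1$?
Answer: $-18$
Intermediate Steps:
$X{\left(U \right)} = -4$ ($X{\left(U \right)} = -5 + 1 = -4$)
$-10 + X{\left(-4 \right)} g{\left(2,-3 \right)} = -10 - 8 = -18$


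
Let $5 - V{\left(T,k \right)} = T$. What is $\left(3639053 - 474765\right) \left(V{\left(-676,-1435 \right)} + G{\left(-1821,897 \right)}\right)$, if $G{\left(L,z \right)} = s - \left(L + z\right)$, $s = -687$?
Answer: $2904816384$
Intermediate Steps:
$V{\left(T,k \right)} = 5 - T$
$G{\left(L,z \right)} = -687 - L - z$ ($G{\left(L,z \right)} = -687 - \left(L + z\right) = -687 - L - z$)
$\left(3639053 - 474765\right) \left(V{\left(-676,-1435 \right)} + G{\left(-1821,897 \right)}\right) = \left(3639053 - 474765\right) \left(\left(5 - -676\right) - -237\right) = 3164288 \left(\left(5 + 676\right) - -237\right) = 3164288 \left(681 + 237\right) = 3164288 \cdot 918 = 2904816384$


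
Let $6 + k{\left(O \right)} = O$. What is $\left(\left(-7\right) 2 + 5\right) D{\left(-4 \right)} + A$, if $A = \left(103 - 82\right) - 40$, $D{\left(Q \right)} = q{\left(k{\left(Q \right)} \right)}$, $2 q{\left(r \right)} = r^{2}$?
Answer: $-469$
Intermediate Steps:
$k{\left(O \right)} = -6 + O$
$q{\left(r \right)} = \frac{r^{2}}{2}$
$D{\left(Q \right)} = \frac{\left(-6 + Q\right)^{2}}{2}$
$A = -19$ ($A = \left(103 - 82\right) - 40 = 21 - 40 = -19$)
$\left(\left(-7\right) 2 + 5\right) D{\left(-4 \right)} + A = \left(\left(-7\right) 2 + 5\right) \frac{\left(-6 - 4\right)^{2}}{2} - 19 = \left(-14 + 5\right) \frac{\left(-10\right)^{2}}{2} - 19 = - 9 \cdot \frac{1}{2} \cdot 100 - 19 = \left(-9\right) 50 - 19 = -450 - 19 = -469$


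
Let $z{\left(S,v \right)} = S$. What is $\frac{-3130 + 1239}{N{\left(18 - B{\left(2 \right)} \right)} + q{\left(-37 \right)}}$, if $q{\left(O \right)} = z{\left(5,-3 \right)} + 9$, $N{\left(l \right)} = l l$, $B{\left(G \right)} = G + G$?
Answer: $- \frac{1891}{210} \approx -9.0048$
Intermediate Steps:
$B{\left(G \right)} = 2 G$
$N{\left(l \right)} = l^{2}$
$q{\left(O \right)} = 14$ ($q{\left(O \right)} = 5 + 9 = 14$)
$\frac{-3130 + 1239}{N{\left(18 - B{\left(2 \right)} \right)} + q{\left(-37 \right)}} = \frac{-3130 + 1239}{\left(18 - 2 \cdot 2\right)^{2} + 14} = - \frac{1891}{\left(18 - 4\right)^{2} + 14} = - \frac{1891}{14^{2} + 14} = - \frac{1891}{196 + 14} = - \frac{1891}{210}$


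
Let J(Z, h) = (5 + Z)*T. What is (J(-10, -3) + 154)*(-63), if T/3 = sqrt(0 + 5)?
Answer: -9702 + 945*sqrt(5) ≈ -7588.9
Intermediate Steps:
T = 3*sqrt(5) (T = 3*sqrt(0 + 5) = 3*sqrt(5) ≈ 6.7082)
J(Z, h) = 3*sqrt(5)*(5 + Z) (J(Z, h) = (5 + Z)*(3*sqrt(5)) = 3*sqrt(5)*(5 + Z))
(J(-10, -3) + 154)*(-63) = (3*sqrt(5)*(5 - 10) + 154)*(-63) = (3*sqrt(5)*(-5) + 154)*(-63) = (-15*sqrt(5) + 154)*(-63) = (154 - 15*sqrt(5))*(-63) = -9702 + 945*sqrt(5)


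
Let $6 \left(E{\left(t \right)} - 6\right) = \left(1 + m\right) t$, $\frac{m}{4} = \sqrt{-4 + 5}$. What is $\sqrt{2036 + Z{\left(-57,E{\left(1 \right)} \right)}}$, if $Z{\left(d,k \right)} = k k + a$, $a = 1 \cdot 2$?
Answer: $\frac{\sqrt{75049}}{6} \approx 45.658$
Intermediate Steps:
$a = 2$
$m = 4$ ($m = 4 \sqrt{-4 + 5} = 4 \sqrt{1} = 4 \cdot 1 = 4$)
$E{\left(t \right)} = 6 + \frac{5 t}{6}$ ($E{\left(t \right)} = 6 + \frac{\left(1 + 4\right) t}{6} = 6 + \frac{5 t}{6}$)
$Z{\left(d,k \right)} = 2 + k^{2}$ ($Z{\left(d,k \right)} = k k + 2 = k^{2} + 2 = 2 + k^{2}$)
$\sqrt{2036 + Z{\left(-57,E{\left(1 \right)} \right)}} = \sqrt{2036 + \left(2 + \left(6 + \frac{5}{6} \cdot 1\right)^{2}\right)} = \sqrt{2036 + \left(2 + \left(6 + \frac{5}{6}\right)^{2}\right)} = \sqrt{2036 + \left(2 + \left(\frac{41}{6}\right)^{2}\right)} = \sqrt{2036 + \left(2 + \frac{1681}{36}\right)} = \sqrt{2036 + \frac{1753}{36}} = \sqrt{\frac{75049}{36}} = \frac{\sqrt{75049}}{6}$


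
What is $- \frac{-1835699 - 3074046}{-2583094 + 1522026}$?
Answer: $- \frac{4909745}{1061068} \approx -4.6272$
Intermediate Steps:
$- \frac{-1835699 - 3074046}{-2583094 + 1522026} = - \frac{-4909745}{-1061068} = - \frac{\left(-4909745\right) \left(-1\right)}{1061068} = \left(-1\right) \frac{4909745}{1061068} = - \frac{4909745}{1061068}$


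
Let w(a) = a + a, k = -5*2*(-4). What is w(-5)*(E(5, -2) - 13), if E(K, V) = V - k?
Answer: 550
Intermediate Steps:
k = 40 (k = -10*(-4) = 40)
E(K, V) = -40 + V (E(K, V) = V - 1*40 = V - 40 = -40 + V)
w(a) = 2*a
w(-5)*(E(5, -2) - 13) = (2*(-5))*((-40 - 2) - 13) = -10*(-42 - 13) = -10*(-55) = 550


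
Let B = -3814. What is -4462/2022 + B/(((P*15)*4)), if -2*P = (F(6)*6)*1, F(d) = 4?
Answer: 374939/121320 ≈ 3.0905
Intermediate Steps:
P = -12 (P = -4*6/2 = -12 ≈ -12.000)
-4462/2022 + B/(((P*15)*4)) = -4462/2022 - 3814/(-12*15*4) = -4462*1/2022 - 3814/((-180*4)) = -2231/1011 - 3814/(-720) = -2231/1011 - 3814*(-1/720) = -2231/1011 + 1907/360 = 374939/121320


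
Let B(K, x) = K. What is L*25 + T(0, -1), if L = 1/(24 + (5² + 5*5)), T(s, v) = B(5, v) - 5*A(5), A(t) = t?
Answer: -1455/74 ≈ -19.662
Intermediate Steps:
T(s, v) = -20 (T(s, v) = 5 - 5*5 = 5 - 25 = -20)
L = 1/74 (L = 1/(24 + (25 + 25)) = 1/(24 + 50) = 1/74 ≈ 0.013514)
L*25 + T(0, -1) = (1/74)*25 - 20 = 25/74 - 20 = -1455/74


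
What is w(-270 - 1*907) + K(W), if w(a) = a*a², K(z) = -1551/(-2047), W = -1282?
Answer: -3337699479400/2047 ≈ -1.6305e+9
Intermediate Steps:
K(z) = 1551/2047 (K(z) = -1551*(-1/2047) = 1551/2047)
w(a) = a³
w(-270 - 1*907) + K(W) = (-270 - 1*907)³ + 1551/2047 = (-270 - 907)³ + 1551/2047 = (-1177)³ + 1551/2047 = -1630532233 + 1551/2047 = -3337699479400/2047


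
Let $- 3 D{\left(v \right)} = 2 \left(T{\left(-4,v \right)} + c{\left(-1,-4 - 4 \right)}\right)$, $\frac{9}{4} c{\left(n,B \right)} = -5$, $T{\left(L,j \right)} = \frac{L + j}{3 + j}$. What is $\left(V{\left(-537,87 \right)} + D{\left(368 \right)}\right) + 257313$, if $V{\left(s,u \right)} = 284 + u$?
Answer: $\frac{368746988}{1431} \approx 2.5768 \cdot 10^{5}$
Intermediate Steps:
$T{\left(L,j \right)} = \frac{L + j}{3 + j}$
$c{\left(n,B \right)} = - \frac{20}{9}$ ($c{\left(n,B \right)} = \frac{4}{9} \left(-5\right) = - \frac{20}{9}$)
$D{\left(v \right)} = \frac{40}{27} - \frac{2 \left(-4 + v\right)}{3 \left(3 + v\right)}$ ($D{\left(v \right)} = - \frac{2 \left(\frac{-4 + v}{3 + v} - \frac{20}{9}\right)}{3} = - \frac{2 \left(- \frac{20}{9} + \frac{-4 + v}{3 + v}\right)}{3} = - \frac{- \frac{40}{9} + \frac{2 \left(-4 + v\right)}{3 + v}}{3} = \frac{40}{27} - \frac{2 \left(-4 + v\right)}{3 \left(3 + v\right)}$)
$\left(V{\left(-537,87 \right)} + D{\left(368 \right)}\right) + 257313 = \left(\left(284 + 87\right) + \frac{2 \left(96 + 11 \cdot 368\right)}{27 \left(3 + 368\right)}\right) + 257313 = \left(371 + \frac{2 \left(96 + 4048\right)}{27 \cdot 371}\right) + 257313 = \left(371 + \frac{2}{27} \cdot \frac{1}{371} \cdot 4144\right) + 257313 = \left(371 + \frac{1184}{1431}\right) + 257313 = \frac{532085}{1431} + 257313 = \frac{368746988}{1431}$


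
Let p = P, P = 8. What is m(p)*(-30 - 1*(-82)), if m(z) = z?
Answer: 416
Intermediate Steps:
p = 8
m(p)*(-30 - 1*(-82)) = 8*(-30 - 1*(-82)) = 8*(-30 + 82) = 8*52 = 416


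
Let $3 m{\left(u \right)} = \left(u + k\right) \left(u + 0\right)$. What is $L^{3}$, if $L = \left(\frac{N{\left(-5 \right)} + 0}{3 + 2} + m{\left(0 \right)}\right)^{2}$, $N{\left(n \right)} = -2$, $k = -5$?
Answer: $\frac{64}{15625} \approx 0.004096$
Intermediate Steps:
$m{\left(u \right)} = \frac{u \left(-5 + u\right)}{3}$ ($m{\left(u \right)} = \frac{\left(u - 5\right) \left(u + 0\right)}{3} = \frac{\left(-5 + u\right) u}{3} = \frac{u \left(-5 + u\right)}{3}$)
$L = \frac{4}{25}$ ($L = \left(\frac{-2 + 0}{3 + 2} + \frac{1}{3} \cdot 0 \left(-5 + 0\right)\right)^{2} = \left(- \frac{2}{5} + \frac{1}{3} \cdot 0 \left(-5\right)\right)^{2} = \left(\left(-2\right) \frac{1}{5} + 0\right)^{2} = \left(- \frac{2}{5} + 0\right)^{2} = \left(- \frac{2}{5}\right)^{2} = \frac{4}{25} \approx 0.16$)
$L^{3} = \left(\frac{4}{25}\right)^{3} = \frac{64}{15625}$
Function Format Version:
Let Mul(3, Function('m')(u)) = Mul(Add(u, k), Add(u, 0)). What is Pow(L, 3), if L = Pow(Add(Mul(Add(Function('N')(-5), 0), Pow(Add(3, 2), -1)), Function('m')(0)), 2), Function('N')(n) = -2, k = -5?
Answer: Rational(64, 15625) ≈ 0.0040960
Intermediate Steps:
Function('m')(u) = Mul(Rational(1, 3), u, Add(-5, u)) (Function('m')(u) = Mul(Rational(1, 3), Mul(Add(u, -5), Add(u, 0))) = Mul(Rational(1, 3), Mul(Add(-5, u), u)) = Mul(Rational(1, 3), Mul(u, Add(-5, u))) = Mul(Rational(1, 3), u, Add(-5, u)))
L = Rational(4, 25) (L = Pow(Add(Mul(Add(-2, 0), Pow(Add(3, 2), -1)), Mul(Rational(1, 3), 0, Add(-5, 0))), 2) = Pow(Add(Mul(-2, Pow(5, -1)), Mul(Rational(1, 3), 0, -5)), 2) = Pow(Add(Mul(-2, Rational(1, 5)), 0), 2) = Pow(Add(Rational(-2, 5), 0), 2) = Pow(Rational(-2, 5), 2) = Rational(4, 25) ≈ 0.16000)
Pow(L, 3) = Pow(Rational(4, 25), 3) = Rational(64, 15625)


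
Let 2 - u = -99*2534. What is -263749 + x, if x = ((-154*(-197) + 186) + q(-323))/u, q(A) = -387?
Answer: -66166153995/250868 ≈ -2.6375e+5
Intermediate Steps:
u = 250868 (u = 2 - (-99)*2534 = 2 - 1*(-250866) = 2 + 250866 = 250868)
x = 30137/250868 (x = ((-154*(-197) + 186) - 387)/250868 = ((30338 + 186) - 387)*(1/250868) = (30524 - 387)*(1/250868) = 30137*(1/250868) = 30137/250868 ≈ 0.12013)
-263749 + x = -263749 + 30137/250868 = -66166153995/250868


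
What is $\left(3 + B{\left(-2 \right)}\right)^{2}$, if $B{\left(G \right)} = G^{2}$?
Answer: $49$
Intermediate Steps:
$\left(3 + B{\left(-2 \right)}\right)^{2} = \left(3 + \left(-2\right)^{2}\right)^{2} = \left(3 + 4\right)^{2} = 7^{2} = 49$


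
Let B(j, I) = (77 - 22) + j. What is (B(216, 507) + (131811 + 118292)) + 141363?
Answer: 391737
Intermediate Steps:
B(j, I) = 55 + j
(B(216, 507) + (131811 + 118292)) + 141363 = ((55 + 216) + (131811 + 118292)) + 141363 = (271 + 250103) + 141363 = 250374 + 141363 = 391737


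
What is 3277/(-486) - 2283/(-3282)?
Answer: -803798/132921 ≈ -6.0472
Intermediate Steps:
3277/(-486) - 2283/(-3282) = 3277*(-1/486) - 2283*(-1/3282) = -3277/486 + 761/1094 = -803798/132921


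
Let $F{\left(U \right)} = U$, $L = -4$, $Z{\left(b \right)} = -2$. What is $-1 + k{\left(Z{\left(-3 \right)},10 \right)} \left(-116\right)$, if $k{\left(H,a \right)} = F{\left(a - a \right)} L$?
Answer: $-1$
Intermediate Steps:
$k{\left(H,a \right)} = 0$ ($k{\left(H,a \right)} = \left(a - a\right) \left(-4\right) = 0 \left(-4\right) = 0$)
$-1 + k{\left(Z{\left(-3 \right)},10 \right)} \left(-116\right) = -1 + 0 \left(-116\right) = -1 + 0 = -1$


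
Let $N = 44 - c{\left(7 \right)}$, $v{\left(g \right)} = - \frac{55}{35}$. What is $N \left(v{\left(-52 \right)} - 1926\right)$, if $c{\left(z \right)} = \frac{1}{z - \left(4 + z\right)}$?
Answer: $- \frac{2388261}{28} \approx -85295.0$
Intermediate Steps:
$v{\left(g \right)} = - \frac{11}{7}$ ($v{\left(g \right)} = \left(-55\right) \frac{1}{35} = - \frac{11}{7}$)
$c{\left(z \right)} = - \frac{1}{4}$ ($c{\left(z \right)} = \frac{1}{-4} = - \frac{1}{4}$)
$N = \frac{177}{4}$ ($N = 44 - - \frac{1}{4} = 44 + \frac{1}{4} = \frac{177}{4} \approx 44.25$)
$N \left(v{\left(-52 \right)} - 1926\right) = \frac{177 \left(- \frac{11}{7} - 1926\right)}{4} = \frac{177}{4} \left(- \frac{13493}{7}\right) = - \frac{2388261}{28}$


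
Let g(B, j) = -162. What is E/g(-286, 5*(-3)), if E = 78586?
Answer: -39293/81 ≈ -485.10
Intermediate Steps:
E/g(-286, 5*(-3)) = 78586/(-162) = 78586*(-1/162) = -39293/81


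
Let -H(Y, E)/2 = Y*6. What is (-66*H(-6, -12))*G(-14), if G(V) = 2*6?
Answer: -57024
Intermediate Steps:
G(V) = 12
H(Y, E) = -12*Y (H(Y, E) = -2*Y*6 = -12*Y)
(-66*H(-6, -12))*G(-14) = -(-792)*(-6)*12 = -66*72*12 = -4752*12 = -57024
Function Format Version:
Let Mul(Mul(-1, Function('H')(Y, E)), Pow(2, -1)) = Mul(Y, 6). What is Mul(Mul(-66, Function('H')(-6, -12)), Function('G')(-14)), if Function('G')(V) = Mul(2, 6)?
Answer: -57024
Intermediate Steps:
Function('G')(V) = 12
Function('H')(Y, E) = Mul(-12, Y) (Function('H')(Y, E) = Mul(-2, Mul(Y, 6)) = Mul(-2, Mul(6, Y)) = Mul(-12, Y))
Mul(Mul(-66, Function('H')(-6, -12)), Function('G')(-14)) = Mul(Mul(-66, Mul(-12, -6)), 12) = Mul(Mul(-66, 72), 12) = Mul(-4752, 12) = -57024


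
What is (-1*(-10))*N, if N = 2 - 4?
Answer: -20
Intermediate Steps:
N = -2
(-1*(-10))*N = -1*(-10)*(-2) = 10*(-2) = -20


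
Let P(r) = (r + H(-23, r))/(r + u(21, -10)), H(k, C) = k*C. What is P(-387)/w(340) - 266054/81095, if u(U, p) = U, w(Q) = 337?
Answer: -5584345883/1667069915 ≈ -3.3498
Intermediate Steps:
H(k, C) = C*k
P(r) = -22*r/(21 + r) (P(r) = (r + r*(-23))/(r + 21) = (r - 23*r)/(21 + r) = (-22*r)/(21 + r) = -22*r/(21 + r))
P(-387)/w(340) - 266054/81095 = -22*(-387)/(21 - 387)/337 - 266054/81095 = -22*(-387)/(-366)*(1/337) - 266054*1/81095 = -22*(-387)*(-1/366)*(1/337) - 266054/81095 = -1419/61*1/337 - 266054/81095 = -1419/20557 - 266054/81095 = -5584345883/1667069915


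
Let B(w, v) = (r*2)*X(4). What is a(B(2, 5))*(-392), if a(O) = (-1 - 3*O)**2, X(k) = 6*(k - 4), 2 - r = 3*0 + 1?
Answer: -392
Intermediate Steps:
r = 1 (r = 2 - (3*0 + 1) = 2 - (0 + 1) = 2 - 1*1 = 2 - 1 = 1)
X(k) = -24 + 6*k (X(k) = 6*(-4 + k) = -24 + 6*k)
B(w, v) = 0 (B(w, v) = (1*2)*(-24 + 6*4) = 2*(-24 + 24) = 2*0 = 0)
a(B(2, 5))*(-392) = (1 + 3*0)**2*(-392) = (1 + 0)**2*(-392) = 1**2*(-392) = 1*(-392) = -392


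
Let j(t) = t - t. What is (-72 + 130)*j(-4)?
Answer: 0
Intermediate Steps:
j(t) = 0
(-72 + 130)*j(-4) = (-72 + 130)*0 = 58*0 = 0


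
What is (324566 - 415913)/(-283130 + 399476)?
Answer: -30449/38782 ≈ -0.78513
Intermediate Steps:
(324566 - 415913)/(-283130 + 399476) = -91347/116346 = -91347*1/116346 = -30449/38782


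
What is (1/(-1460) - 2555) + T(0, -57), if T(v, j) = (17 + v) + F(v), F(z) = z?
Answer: -3705481/1460 ≈ -2538.0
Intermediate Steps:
T(v, j) = 17 + 2*v (T(v, j) = (17 + v) + v = 17 + 2*v)
(1/(-1460) - 2555) + T(0, -57) = (1/(-1460) - 2555) + (17 + 2*0) = (-1/1460 - 2555) + (17 + 0) = -3730301/1460 + 17 = -3705481/1460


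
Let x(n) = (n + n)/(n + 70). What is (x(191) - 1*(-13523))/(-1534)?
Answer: -3529885/400374 ≈ -8.8165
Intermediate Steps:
x(n) = 2*n/(70 + n) (x(n) = (2*n)/(70 + n) = 2*n/(70 + n))
(x(191) - 1*(-13523))/(-1534) = (2*191/(70 + 191) - 1*(-13523))/(-1534) = (2*191/261 + 13523)*(-1/1534) = (2*191*(1/261) + 13523)*(-1/1534) = (382/261 + 13523)*(-1/1534) = (3529885/261)*(-1/1534) = -3529885/400374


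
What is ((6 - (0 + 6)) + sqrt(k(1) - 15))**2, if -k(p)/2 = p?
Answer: -17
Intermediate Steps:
k(p) = -2*p
((6 - (0 + 6)) + sqrt(k(1) - 15))**2 = ((6 - (0 + 6)) + sqrt(-2*1 - 15))**2 = ((6 - 1*6) + sqrt(-2 - 15))**2 = ((6 - 6) + sqrt(-17))**2 = (0 + I*sqrt(17))**2 = (I*sqrt(17))**2 = -17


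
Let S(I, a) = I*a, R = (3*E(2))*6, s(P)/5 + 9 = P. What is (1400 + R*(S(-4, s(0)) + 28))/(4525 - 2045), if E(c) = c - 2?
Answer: 35/62 ≈ 0.56452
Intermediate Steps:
s(P) = -45 + 5*P
E(c) = -2 + c
R = 0 (R = (3*(-2 + 2))*6 = (3*0)*6 = 0*6 = 0)
(1400 + R*(S(-4, s(0)) + 28))/(4525 - 2045) = (1400 + 0*(-4*(-45 + 5*0) + 28))/(4525 - 2045) = (1400 + 0*(-4*(-45 + 0) + 28))/2480 = (1400 + 0*(-4*(-45) + 28))*(1/2480) = (1400 + 0*(180 + 28))*(1/2480) = (1400 + 0*208)*(1/2480) = (1400 + 0)*(1/2480) = 1400*(1/2480) = 35/62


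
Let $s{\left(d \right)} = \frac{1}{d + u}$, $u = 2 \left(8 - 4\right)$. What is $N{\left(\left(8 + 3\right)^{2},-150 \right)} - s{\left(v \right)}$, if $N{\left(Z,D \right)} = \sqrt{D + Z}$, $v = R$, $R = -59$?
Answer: $\frac{1}{51} + i \sqrt{29} \approx 0.019608 + 5.3852 i$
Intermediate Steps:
$u = 8$ ($u = 2 \cdot 4 = 8$)
$v = -59$
$s{\left(d \right)} = \frac{1}{8 + d}$ ($s{\left(d \right)} = \frac{1}{d + 8} = \frac{1}{8 + d}$)
$N{\left(\left(8 + 3\right)^{2},-150 \right)} - s{\left(v \right)} = \sqrt{-150 + \left(8 + 3\right)^{2}} - \frac{1}{8 - 59} = \sqrt{-150 + 11^{2}} - \frac{1}{-51} = \sqrt{-150 + 121} - - \frac{1}{51} = \sqrt{-29} + \frac{1}{51} = i \sqrt{29} + \frac{1}{51} = \frac{1}{51} + i \sqrt{29}$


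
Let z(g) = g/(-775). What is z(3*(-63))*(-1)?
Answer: -189/775 ≈ -0.24387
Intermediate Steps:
z(g) = -g/775 (z(g) = g*(-1/775) = -g/775)
z(3*(-63))*(-1) = -3*(-63)/775*(-1) = -1/775*(-189)*(-1) = (189/775)*(-1) = -189/775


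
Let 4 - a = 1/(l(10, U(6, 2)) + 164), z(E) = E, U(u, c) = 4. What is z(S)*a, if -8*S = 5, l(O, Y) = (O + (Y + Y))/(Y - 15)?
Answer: -35665/14288 ≈ -2.4962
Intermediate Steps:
l(O, Y) = (O + 2*Y)/(-15 + Y)
S = -5/8 (S = -⅛*5 = -5/8 ≈ -0.62500)
a = 7133/1786 (a = 4 - 1/((10 + 2*4)/(-15 + 4) + 164) = 4 - 1/((10 + 8)/(-11) + 164) = 4 - 1/(-1/11*18 + 164) = 4 - 1/(-18/11 + 164) = 4 - 1/1786/11 = 4 - 1*11/1786 = 4 - 11/1786 = 7133/1786 ≈ 3.9938)
z(S)*a = -5/8*7133/1786 = -35665/14288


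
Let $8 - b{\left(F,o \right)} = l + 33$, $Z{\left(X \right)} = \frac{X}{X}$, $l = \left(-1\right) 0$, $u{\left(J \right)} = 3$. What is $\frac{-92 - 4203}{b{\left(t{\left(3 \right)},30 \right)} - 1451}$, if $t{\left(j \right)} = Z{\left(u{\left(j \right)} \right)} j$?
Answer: $\frac{4295}{1476} \approx 2.9099$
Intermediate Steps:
$l = 0$
$Z{\left(X \right)} = 1$
$t{\left(j \right)} = j$ ($t{\left(j \right)} = 1 j = j$)
$b{\left(F,o \right)} = -25$ ($b{\left(F,o \right)} = 8 - \left(0 + 33\right) = 8 - 33 = -25$)
$\frac{-92 - 4203}{b{\left(t{\left(3 \right)},30 \right)} - 1451} = \frac{-92 - 4203}{-25 - 1451} = - \frac{4295}{-1476} = \left(-4295\right) \left(- \frac{1}{1476}\right) = \frac{4295}{1476}$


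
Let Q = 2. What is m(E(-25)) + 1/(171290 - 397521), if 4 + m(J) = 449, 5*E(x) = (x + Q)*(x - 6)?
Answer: 100672794/226231 ≈ 445.00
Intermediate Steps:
E(x) = (-6 + x)*(2 + x)/5 (E(x) = ((x + 2)*(x - 6))/5 = ((2 + x)*(-6 + x))/5 = ((-6 + x)*(2 + x))/5 = (-6 + x)*(2 + x)/5)
m(J) = 445 (m(J) = -4 + 449 = 445)
m(E(-25)) + 1/(171290 - 397521) = 445 + 1/(171290 - 397521) = 445 + 1/(-226231) = 445 - 1/226231 = 100672794/226231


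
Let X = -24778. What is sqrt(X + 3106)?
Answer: 6*I*sqrt(602) ≈ 147.21*I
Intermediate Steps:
sqrt(X + 3106) = sqrt(-24778 + 3106) = sqrt(-21672) = 6*I*sqrt(602)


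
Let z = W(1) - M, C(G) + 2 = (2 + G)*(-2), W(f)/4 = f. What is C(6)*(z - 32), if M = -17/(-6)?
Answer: 555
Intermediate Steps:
M = 17/6 (M = -17*(-⅙) = 17/6 ≈ 2.8333)
W(f) = 4*f
C(G) = -6 - 2*G (C(G) = -2 + (2 + G)*(-2) = -2 + (-4 - 2*G) = -6 - 2*G)
z = 7/6 (z = 4*1 - 1*17/6 = 4 - 17/6 = 7/6 ≈ 1.1667)
C(6)*(z - 32) = (-6 - 2*6)*(7/6 - 32) = (-6 - 12)*(-185/6) = -18*(-185/6) = 555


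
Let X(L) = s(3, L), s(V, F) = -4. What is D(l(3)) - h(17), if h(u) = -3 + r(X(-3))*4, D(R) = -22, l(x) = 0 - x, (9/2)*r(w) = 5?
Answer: -211/9 ≈ -23.444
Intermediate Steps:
X(L) = -4
r(w) = 10/9 (r(w) = (2/9)*5 = 10/9)
l(x) = -x
h(u) = 13/9 (h(u) = -3 + (10/9)*4 = -3 + 40/9 = 13/9)
D(l(3)) - h(17) = -22 - 1*13/9 = -22 - 13/9 = -211/9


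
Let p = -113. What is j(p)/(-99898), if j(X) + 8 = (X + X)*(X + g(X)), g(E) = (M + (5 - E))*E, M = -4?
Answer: -1468431/49949 ≈ -29.399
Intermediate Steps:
g(E) = E*(1 - E) (g(E) = (-4 + (5 - E))*E = (1 - E)*E = E*(1 - E))
j(X) = -8 + 2*X*(X + X*(1 - X)) (j(X) = -8 + (X + X)*(X + X*(1 - X)) = -8 + (2*X)*(X + X*(1 - X)) = -8 + 2*X*(X + X*(1 - X)))
j(p)/(-99898) = (-8 - 2*(-113)**3 + 4*(-113)**2)/(-99898) = (-8 - 2*(-1442897) + 4*12769)*(-1/99898) = (-8 + 2885794 + 51076)*(-1/99898) = 2936862*(-1/99898) = -1468431/49949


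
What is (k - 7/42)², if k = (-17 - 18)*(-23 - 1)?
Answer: 25391521/36 ≈ 7.0532e+5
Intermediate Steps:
k = 840 (k = -35*(-24) = 840)
(k - 7/42)² = (840 - 7/42)² = (840 - 7*1/42)² = (840 - ⅙)² = (5039/6)² = 25391521/36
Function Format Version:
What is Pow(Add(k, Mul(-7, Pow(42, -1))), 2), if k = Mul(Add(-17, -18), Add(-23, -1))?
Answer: Rational(25391521, 36) ≈ 7.0532e+5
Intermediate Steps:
k = 840 (k = Mul(-35, -24) = 840)
Pow(Add(k, Mul(-7, Pow(42, -1))), 2) = Pow(Add(840, Mul(-7, Pow(42, -1))), 2) = Pow(Add(840, Mul(-7, Rational(1, 42))), 2) = Pow(Add(840, Rational(-1, 6)), 2) = Pow(Rational(5039, 6), 2) = Rational(25391521, 36)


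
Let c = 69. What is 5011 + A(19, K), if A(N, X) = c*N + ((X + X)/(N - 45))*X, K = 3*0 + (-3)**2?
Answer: 82105/13 ≈ 6315.8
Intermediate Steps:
K = 9 (K = 0 + 9 = 9)
A(N, X) = 69*N + 2*X**2/(-45 + N) (A(N, X) = 69*N + ((X + X)/(N - 45))*X = 69*N + ((2*X)/(-45 + N))*X = 69*N + (2*X/(-45 + N))*X = 69*N + 2*X**2/(-45 + N))
5011 + A(19, K) = 5011 + (-3105*19 + 2*9**2 + 69*19**2)/(-45 + 19) = 5011 + (-58995 + 2*81 + 69*361)/(-26) = 5011 - (-58995 + 162 + 24909)/26 = 5011 - 1/26*(-33924) = 5011 + 16962/13 = 82105/13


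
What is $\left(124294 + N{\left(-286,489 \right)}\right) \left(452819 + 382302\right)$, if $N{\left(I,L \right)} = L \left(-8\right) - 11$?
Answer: $100524349891$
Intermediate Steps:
$N{\left(I,L \right)} = -11 - 8 L$ ($N{\left(I,L \right)} = - 8 L - 11 = -11 - 8 L$)
$\left(124294 + N{\left(-286,489 \right)}\right) \left(452819 + 382302\right) = \left(124294 - 3923\right) \left(452819 + 382302\right) = \left(124294 - 3923\right) 835121 = 120371 \cdot 835121 = 100524349891$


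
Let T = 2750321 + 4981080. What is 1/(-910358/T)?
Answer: -7731401/910358 ≈ -8.4927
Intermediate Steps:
T = 7731401
1/(-910358/T) = 1/(-910358/7731401) = -7731401/910358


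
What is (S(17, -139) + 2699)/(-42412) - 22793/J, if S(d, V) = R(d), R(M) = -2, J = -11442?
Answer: 467918821/242639052 ≈ 1.9285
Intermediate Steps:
S(d, V) = -2
(S(17, -139) + 2699)/(-42412) - 22793/J = (-2 + 2699)/(-42412) - 22793/(-11442) = 2697*(-1/42412) - 22793*(-1/11442) = -2697/42412 + 22793/11442 = 467918821/242639052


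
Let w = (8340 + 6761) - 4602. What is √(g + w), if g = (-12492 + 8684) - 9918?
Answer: I*√3227 ≈ 56.807*I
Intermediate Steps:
g = -13726 (g = -3808 - 9918 = -13726)
w = 10499 (w = 15101 - 4602 = 10499)
√(g + w) = √(-13726 + 10499) = √(-3227) = I*√3227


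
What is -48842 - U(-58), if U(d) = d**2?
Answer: -52206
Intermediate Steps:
-48842 - U(-58) = -48842 - 1*(-58)**2 = -48842 - 1*3364 = -48842 - 3364 = -52206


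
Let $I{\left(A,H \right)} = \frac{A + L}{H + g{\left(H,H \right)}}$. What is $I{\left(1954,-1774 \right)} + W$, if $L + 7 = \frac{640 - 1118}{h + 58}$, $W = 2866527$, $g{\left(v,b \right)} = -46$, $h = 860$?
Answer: $\frac{1197319215913}{417690} \approx 2.8665 \cdot 10^{6}$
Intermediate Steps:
$L = - \frac{3452}{459}$ ($L = -7 + \frac{640 - 1118}{860 + 58} = -7 - \frac{478}{918} = -7 - \frac{239}{459} = - \frac{3452}{459} \approx -7.5207$)
$I{\left(A,H \right)} = \frac{- \frac{3452}{459} + A}{-46 + H}$ ($I{\left(A,H \right)} = \frac{A - \frac{3452}{459}}{H - 46} = \frac{- \frac{3452}{459} + A}{-46 + H}$)
$I{\left(1954,-1774 \right)} + W = \frac{- \frac{3452}{459} + 1954}{-46 - 1774} + 2866527 = \frac{1}{-1820} \cdot \frac{893434}{459} + 2866527 = \left(- \frac{1}{1820}\right) \frac{893434}{459} + 2866527 = - \frac{446717}{417690} + 2866527 = \frac{1197319215913}{417690}$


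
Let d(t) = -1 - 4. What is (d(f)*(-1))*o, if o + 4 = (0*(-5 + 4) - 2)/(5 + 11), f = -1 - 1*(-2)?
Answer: -165/8 ≈ -20.625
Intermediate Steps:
f = 1 (f = -1 + 2 = 1)
o = -33/8 (o = -4 + (0*(-5 + 4) - 2)/(5 + 11) = -4 + (0*(-1) - 2)/16 = -4 + (0 - 2)*(1/16) = -4 - 2*1/16 = -4 - 1/8 = -33/8 ≈ -4.1250)
d(t) = -5
(d(f)*(-1))*o = -5*(-1)*(-33/8) = 5*(-33/8) = -165/8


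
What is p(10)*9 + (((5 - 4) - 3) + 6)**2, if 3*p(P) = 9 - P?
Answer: 13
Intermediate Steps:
p(P) = 3 - P/3 (p(P) = (9 - P)/3 = 3 - P/3)
p(10)*9 + (((5 - 4) - 3) + 6)**2 = (3 - 1/3*10)*9 + (((5 - 4) - 3) + 6)**2 = (3 - 10/3)*9 + ((1 - 3) + 6)**2 = -1/3*9 + (-2 + 6)**2 = -3 + 4**2 = -3 + 16 = 13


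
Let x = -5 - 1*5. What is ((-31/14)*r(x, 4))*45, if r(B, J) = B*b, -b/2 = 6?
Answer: -83700/7 ≈ -11957.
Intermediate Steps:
b = -12 (b = -2*6 = -12)
x = -10 (x = -5 - 5 = -10)
r(B, J) = -12*B (r(B, J) = B*(-12) = -12*B)
((-31/14)*r(x, 4))*45 = ((-31/14)*(-12*(-10)))*45 = (-31*1/14*120)*45 = -31/14*120*45 = -1860/7*45 = -83700/7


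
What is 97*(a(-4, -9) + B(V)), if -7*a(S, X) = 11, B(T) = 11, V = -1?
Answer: 6402/7 ≈ 914.57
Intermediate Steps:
a(S, X) = -11/7 (a(S, X) = -1/7*11 = -11/7)
97*(a(-4, -9) + B(V)) = 97*(-11/7 + 11) = 97*(66/7) = 6402/7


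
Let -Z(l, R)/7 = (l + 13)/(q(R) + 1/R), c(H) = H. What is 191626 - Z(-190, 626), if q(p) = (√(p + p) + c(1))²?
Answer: 39173766290455184/204429300211 + 647379152*√313/204429300211 ≈ 1.9163e+5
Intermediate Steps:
q(p) = (1 + √2*√p)² (q(p) = (√(p + p) + 1)² = (√(2*p) + 1)² = (√2*√p + 1)² = (1 + √2*√p)²)
Z(l, R) = -7*(13 + l)/(1/R + (1 + √2*√R)²) (Z(l, R) = -7*(l + 13)/((1 + √2*√R)² + 1/R) = -7*(13 + l)/(1/R + (1 + √2*√R)²))
191626 - Z(-190, 626) = 191626 - (-7)*626*(13 - 190)/(1 + 626*(1 + √2*√626)²) = 191626 - (-7)*626*(-177)/(1 + 626*(1 + 2*√313)²) = 191626 - 775614/(1 + 626*(1 + 2*√313)²)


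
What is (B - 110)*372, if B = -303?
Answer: -153636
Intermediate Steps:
(B - 110)*372 = (-303 - 110)*372 = -413*372 = -153636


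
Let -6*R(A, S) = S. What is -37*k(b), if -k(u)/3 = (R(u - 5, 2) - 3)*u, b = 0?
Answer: 0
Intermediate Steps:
R(A, S) = -S/6
k(u) = 10*u (k(u) = -3*(-1/6*2 - 3)*u = -3*(-1/3 - 3)*u = -(-10)*u = 10*u)
-37*k(b) = -370*0 = -37*0 = 0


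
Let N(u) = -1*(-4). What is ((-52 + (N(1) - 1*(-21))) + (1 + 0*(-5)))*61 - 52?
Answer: -1638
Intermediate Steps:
N(u) = 4
((-52 + (N(1) - 1*(-21))) + (1 + 0*(-5)))*61 - 52 = ((-52 + (4 - 1*(-21))) + (1 + 0*(-5)))*61 - 52 = ((-52 + (4 + 21)) + (1 + 0))*61 - 52 = ((-52 + 25) + 1)*61 - 52 = (-27 + 1)*61 - 52 = -26*61 - 52 = -1586 - 52 = -1638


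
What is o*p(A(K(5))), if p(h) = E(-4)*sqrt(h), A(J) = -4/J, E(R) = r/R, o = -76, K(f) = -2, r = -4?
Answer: -76*sqrt(2) ≈ -107.48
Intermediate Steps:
E(R) = -4/R
p(h) = sqrt(h) (p(h) = (-4/(-4))*sqrt(h) = (-4*(-1/4))*sqrt(h) = 1*sqrt(h) = sqrt(h))
o*p(A(K(5))) = -76*2*sqrt(-1/(-2)) = -76*sqrt(2)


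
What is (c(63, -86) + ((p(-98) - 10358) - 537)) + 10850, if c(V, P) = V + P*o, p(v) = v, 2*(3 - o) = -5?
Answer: -553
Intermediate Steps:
o = 11/2 (o = 3 - ½*(-5) = 3 + 5/2 = 11/2 ≈ 5.5000)
c(V, P) = V + 11*P/2 (c(V, P) = V + P*(11/2) = V + 11*P/2)
(c(63, -86) + ((p(-98) - 10358) - 537)) + 10850 = ((63 + (11/2)*(-86)) + ((-98 - 10358) - 537)) + 10850 = ((63 - 473) + (-10456 - 537)) + 10850 = (-410 - 10993) + 10850 = -11403 + 10850 = -553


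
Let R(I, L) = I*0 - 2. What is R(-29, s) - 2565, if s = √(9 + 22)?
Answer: -2567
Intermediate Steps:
s = √31 ≈ 5.5678
R(I, L) = -2 (R(I, L) = 0 - 2 = -2)
R(-29, s) - 2565 = -2 - 2565 = -2567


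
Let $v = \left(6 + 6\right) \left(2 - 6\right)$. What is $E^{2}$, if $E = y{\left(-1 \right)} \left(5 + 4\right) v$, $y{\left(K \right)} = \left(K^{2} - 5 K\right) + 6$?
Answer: $26873856$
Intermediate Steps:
$v = -48$ ($v = 12 \left(-4\right) = -48$)
$y{\left(K \right)} = 6 + K^{2} - 5 K$
$E = -5184$ ($E = \left(6 + \left(-1\right)^{2} - -5\right) \left(5 + 4\right) \left(-48\right) = \left(6 + 1 + 5\right) 9 \left(-48\right) = 12 \cdot 9 \left(-48\right) = 108 \left(-48\right) = -5184$)
$E^{2} = \left(-5184\right)^{2} = 26873856$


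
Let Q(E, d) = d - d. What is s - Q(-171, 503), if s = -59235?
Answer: -59235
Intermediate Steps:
Q(E, d) = 0
s - Q(-171, 503) = -59235 - 1*0 = -59235 + 0 = -59235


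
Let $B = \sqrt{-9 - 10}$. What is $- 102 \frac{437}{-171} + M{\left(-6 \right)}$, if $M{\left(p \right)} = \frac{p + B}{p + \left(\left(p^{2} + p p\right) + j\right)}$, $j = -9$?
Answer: $\frac{14852}{57} + \frac{i \sqrt{19}}{57} \approx 260.56 + 0.076472 i$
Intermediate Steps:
$B = i \sqrt{19}$ ($B = \sqrt{-19} = i \sqrt{19} \approx 4.3589 i$)
$M{\left(p \right)} = \frac{p + i \sqrt{19}}{-9 + p + 2 p^{2}}$ ($M{\left(p \right)} = \frac{p + i \sqrt{19}}{p - \left(9 - p^{2} - p p\right)} = \frac{p + i \sqrt{19}}{p + \left(\left(p^{2} + p^{2}\right) - 9\right)} = \frac{p + i \sqrt{19}}{p + \left(2 p^{2} - 9\right)} = \frac{p + i \sqrt{19}}{p + \left(-9 + 2 p^{2}\right)} = \frac{p + i \sqrt{19}}{-9 + p + 2 p^{2}}$)
$- 102 \frac{437}{-171} + M{\left(-6 \right)} = - 102 \frac{437}{-171} + \frac{-6 + i \sqrt{19}}{-9 - 6 + 2 \left(-6\right)^{2}} = - 102 \cdot 437 \left(- \frac{1}{171}\right) + \frac{-6 + i \sqrt{19}}{-9 - 6 + 2 \cdot 36} = \left(-102\right) \left(- \frac{23}{9}\right) + \frac{-6 + i \sqrt{19}}{-9 - 6 + 72} = \frac{782}{3} + \frac{-6 + i \sqrt{19}}{57} = \frac{782}{3} - \left(\frac{2}{19} - \frac{i \sqrt{19}}{57}\right) = \frac{14852}{57} + \frac{i \sqrt{19}}{57}$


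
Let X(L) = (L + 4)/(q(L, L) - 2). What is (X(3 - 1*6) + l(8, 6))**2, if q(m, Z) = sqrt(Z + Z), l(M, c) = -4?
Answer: 3*(-5*I + 24*sqrt(6))/(2*(-I + 2*sqrt(6))) ≈ 17.58 + 2.0576*I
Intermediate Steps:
q(m, Z) = sqrt(2)*sqrt(Z) (q(m, Z) = sqrt(2*Z) = sqrt(2)*sqrt(Z))
X(L) = (4 + L)/(-2 + sqrt(2)*sqrt(L)) (X(L) = (L + 4)/(sqrt(2)*sqrt(L) - 2) = (4 + L)/(-2 + sqrt(2)*sqrt(L)))
(X(3 - 1*6) + l(8, 6))**2 = ((4 + (3 - 1*6))/(-2 + sqrt(2)*sqrt(3 - 1*6)) - 4)**2 = ((4 + (3 - 6))/(-2 + sqrt(2)*sqrt(3 - 6)) - 4)**2 = ((4 - 3)/(-2 + sqrt(2)*sqrt(-3)) - 4)**2 = (1/(-2 + sqrt(2)*(I*sqrt(3))) - 4)**2 = (1/(-2 + I*sqrt(6)) - 4)**2 = (-4 + 1/(-2 + I*sqrt(6)))**2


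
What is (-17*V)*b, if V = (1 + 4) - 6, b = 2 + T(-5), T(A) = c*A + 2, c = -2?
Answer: 238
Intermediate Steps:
T(A) = 2 - 2*A (T(A) = -2*A + 2 = 2 - 2*A)
b = 14 (b = 2 + (2 - 2*(-5)) = 2 + (2 + 10) = 2 + 12 = 14)
V = -1 (V = 5 - 6 = -1)
(-17*V)*b = -17*(-1)*14 = 17*14 = 238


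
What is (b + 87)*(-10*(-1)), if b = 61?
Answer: 1480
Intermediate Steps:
(b + 87)*(-10*(-1)) = (61 + 87)*(-10*(-1)) = 148*10 = 1480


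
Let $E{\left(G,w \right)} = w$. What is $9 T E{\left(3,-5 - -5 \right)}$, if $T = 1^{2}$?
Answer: $0$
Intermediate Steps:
$T = 1$
$9 T E{\left(3,-5 - -5 \right)} = 9 \cdot 1 \left(-5 - -5\right) = 9 \left(-5 + 5\right) = 9 \cdot 0 = 0$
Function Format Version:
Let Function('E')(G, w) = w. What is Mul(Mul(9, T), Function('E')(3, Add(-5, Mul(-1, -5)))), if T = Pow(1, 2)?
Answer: 0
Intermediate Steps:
T = 1
Mul(Mul(9, T), Function('E')(3, Add(-5, Mul(-1, -5)))) = Mul(Mul(9, 1), Add(-5, Mul(-1, -5))) = Mul(9, Add(-5, 5)) = Mul(9, 0) = 0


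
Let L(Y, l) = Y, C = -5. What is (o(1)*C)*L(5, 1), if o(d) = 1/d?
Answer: -25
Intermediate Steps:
(o(1)*C)*L(5, 1) = (-5/1)*5 = (1*(-5))*5 = -5*5 = -25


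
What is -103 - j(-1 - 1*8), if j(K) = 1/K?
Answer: -926/9 ≈ -102.89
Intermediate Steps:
-103 - j(-1 - 1*8) = -103 - 1/(-1 - 1*8) = -103 - 1/(-1 - 8) = -103 - 1/(-9) = -103 - 1*(-⅑) = -103 + ⅑ = -926/9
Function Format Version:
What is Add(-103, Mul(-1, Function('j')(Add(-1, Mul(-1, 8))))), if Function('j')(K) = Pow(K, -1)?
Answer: Rational(-926, 9) ≈ -102.89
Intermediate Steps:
Add(-103, Mul(-1, Function('j')(Add(-1, Mul(-1, 8))))) = Add(-103, Mul(-1, Pow(Add(-1, Mul(-1, 8)), -1))) = Add(-103, Mul(-1, Pow(Add(-1, -8), -1))) = Add(-103, Mul(-1, Pow(-9, -1))) = Add(-103, Mul(-1, Rational(-1, 9))) = Add(-103, Rational(1, 9)) = Rational(-926, 9)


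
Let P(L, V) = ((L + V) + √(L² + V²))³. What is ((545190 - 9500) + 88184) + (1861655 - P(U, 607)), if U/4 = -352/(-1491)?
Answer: 2485529 - (906445 + √819093953833)³/3314613771 ≈ -1.7909e+9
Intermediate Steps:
U = 1408/1491 (U = 4*(-352/(-1491)) = 4*(-352*(-1/1491)) = 4*(352/1491) = 1408/1491 ≈ 0.94433)
P(L, V) = (L + V + √(L² + V²))³
((545190 - 9500) + 88184) + (1861655 - P(U, 607)) = ((545190 - 9500) + 88184) + (1861655 - (1408/1491 + 607 + √((1408/1491)² + 607²))³) = (535690 + 88184) + (1861655 - (1408/1491 + 607 + √(1982464/2223081 + 368449))³) = 623874 + (1861655 - (1408/1491 + 607 + √(819093953833/2223081))³) = 623874 + (1861655 - (1408/1491 + 607 + √819093953833/1491)³) = 623874 + (1861655 - (906445/1491 + √819093953833/1491)³) = 2485529 - (906445/1491 + √819093953833/1491)³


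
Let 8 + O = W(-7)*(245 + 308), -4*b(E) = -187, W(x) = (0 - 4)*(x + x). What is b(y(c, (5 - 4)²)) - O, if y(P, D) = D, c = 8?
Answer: -123653/4 ≈ -30913.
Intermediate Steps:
W(x) = -8*x
b(E) = 187/4 (b(E) = -¼*(-187) = 187/4)
O = 30960 (O = -8 + (-8*(-7))*(245 + 308) = -8 + 56*553 = -8 + 30968 = 30960)
b(y(c, (5 - 4)²)) - O = 187/4 - 1*30960 = 187/4 - 30960 = -123653/4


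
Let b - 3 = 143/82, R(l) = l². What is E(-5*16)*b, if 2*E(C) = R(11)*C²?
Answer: 75310400/41 ≈ 1.8368e+6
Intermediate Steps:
E(C) = 121*C²/2 (E(C) = (11²*C²)/2 = (121*C²)/2 = 121*C²/2)
b = 389/82 (b = 3 + 143/82 = 389/82 ≈ 4.7439)
E(-5*16)*b = (121*(-5*16)²/2)*(389/82) = ((121/2)*(-80)²)*(389/82) = ((121/2)*6400)*(389/82) = 387200*(389/82) = 75310400/41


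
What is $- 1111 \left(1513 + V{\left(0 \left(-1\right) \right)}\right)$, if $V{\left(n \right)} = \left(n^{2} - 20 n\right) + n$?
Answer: $-1680943$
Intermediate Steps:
$V{\left(n \right)} = n^{2} - 19 n$
$- 1111 \left(1513 + V{\left(0 \left(-1\right) \right)}\right) = - 1111 \left(1513 + 0 \left(-1\right) \left(-19 + 0 \left(-1\right)\right)\right) = - 1111 \left(1513 + 0 \left(-19 + 0\right)\right) = - 1111 \left(1513 + 0 \left(-19\right)\right) = - 1111 \left(1513 + 0\right) = \left(-1111\right) 1513 = -1680943$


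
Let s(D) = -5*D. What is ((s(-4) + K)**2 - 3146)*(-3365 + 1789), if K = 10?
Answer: 3539696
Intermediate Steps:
((s(-4) + K)**2 - 3146)*(-3365 + 1789) = ((-5*(-4) + 10)**2 - 3146)*(-3365 + 1789) = ((20 + 10)**2 - 3146)*(-1576) = (30**2 - 3146)*(-1576) = (900 - 3146)*(-1576) = -2246*(-1576) = 3539696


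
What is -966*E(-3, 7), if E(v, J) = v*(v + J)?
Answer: 11592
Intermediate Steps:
E(v, J) = v*(J + v)
-966*E(-3, 7) = -(-2898)*(7 - 3) = -(-2898)*4 = -966*(-12) = 11592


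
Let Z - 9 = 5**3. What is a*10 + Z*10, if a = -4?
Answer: 1300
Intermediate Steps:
Z = 134 (Z = 9 + 5**3 = 9 + 125 = 134)
a*10 + Z*10 = -4*10 + 134*10 = -40 + 1340 = 1300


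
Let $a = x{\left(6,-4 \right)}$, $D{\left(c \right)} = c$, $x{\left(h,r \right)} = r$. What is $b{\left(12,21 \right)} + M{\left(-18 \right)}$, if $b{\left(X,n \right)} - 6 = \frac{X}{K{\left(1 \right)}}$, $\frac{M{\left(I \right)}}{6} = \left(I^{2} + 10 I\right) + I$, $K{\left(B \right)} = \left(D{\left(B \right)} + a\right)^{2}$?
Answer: $\frac{2290}{3} \approx 763.33$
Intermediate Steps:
$a = -4$
$K{\left(B \right)} = \left(-4 + B\right)^{2}$ ($K{\left(B \right)} = \left(B - 4\right)^{2} = \left(-4 + B\right)^{2}$)
$M{\left(I \right)} = 6 I^{2} + 66 I$ ($M{\left(I \right)} = 6 \left(\left(I^{2} + 10 I\right) + I\right) = 6 \left(I^{2} + 11 I\right) = 6 I^{2} + 66 I$)
$b{\left(X,n \right)} = 6 + \frac{X}{9}$ ($b{\left(X,n \right)} = 6 + \frac{X}{\left(-4 + 1\right)^{2}} = 6 + \frac{X}{\left(-3\right)^{2}} = 6 + \frac{X}{9}$)
$b{\left(12,21 \right)} + M{\left(-18 \right)} = \left(6 + \frac{1}{9} \cdot 12\right) + 6 \left(-18\right) \left(11 - 18\right) = \left(6 + \frac{4}{3}\right) + 6 \left(-18\right) \left(-7\right) = \frac{22}{3} + 756 = \frac{2290}{3}$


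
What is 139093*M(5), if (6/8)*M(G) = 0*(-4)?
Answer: 0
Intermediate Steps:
M(G) = 0 (M(G) = 4*(0*(-4))/3 = (4/3)*0 = 0)
139093*M(5) = 139093*0 = 0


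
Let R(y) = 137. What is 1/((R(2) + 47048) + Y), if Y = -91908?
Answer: -1/44723 ≈ -2.2360e-5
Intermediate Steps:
1/((R(2) + 47048) + Y) = 1/((137 + 47048) - 91908) = 1/(47185 - 91908) = 1/(-44723) = -1/44723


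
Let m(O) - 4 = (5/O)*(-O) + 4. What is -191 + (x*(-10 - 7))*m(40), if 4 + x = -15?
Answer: 778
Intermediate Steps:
x = -19 (x = -4 - 15 = -19)
m(O) = 3 (m(O) = 4 + ((5/O)*(-O) + 4) = 4 + (-5 + 4) = 4 - 1 = 3)
-191 + (x*(-10 - 7))*m(40) = -191 - 19*(-10 - 7)*3 = -191 - 19*(-17)*3 = -191 + 323*3 = -191 + 969 = 778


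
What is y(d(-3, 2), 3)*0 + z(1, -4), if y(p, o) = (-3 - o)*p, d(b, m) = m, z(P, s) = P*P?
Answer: 1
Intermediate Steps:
z(P, s) = P²
y(p, o) = p*(-3 - o)
y(d(-3, 2), 3)*0 + z(1, -4) = -1*2*(3 + 3)*0 + 1² = -1*2*6*0 + 1 = -12*0 + 1 = 0 + 1 = 1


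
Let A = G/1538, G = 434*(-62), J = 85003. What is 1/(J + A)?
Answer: 769/65353853 ≈ 1.1767e-5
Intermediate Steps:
G = -26908
A = -13454/769 (A = -26908/1538 = -26908*1/1538 = -13454/769 ≈ -17.495)
1/(J + A) = 1/(85003 - 13454/769) = 1/(65353853/769) = 769/65353853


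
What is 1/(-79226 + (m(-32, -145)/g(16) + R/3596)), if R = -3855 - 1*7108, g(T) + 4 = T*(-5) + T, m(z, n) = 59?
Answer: -15283/1210870811 ≈ -1.2621e-5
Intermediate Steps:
g(T) = -4 - 4*T (g(T) = -4 + (T*(-5) + T) = -4 + (-5*T + T) = -4 - 4*T)
R = -10963 (R = -3855 - 7108 = -10963)
1/(-79226 + (m(-32, -145)/g(16) + R/3596)) = 1/(-79226 + (59/(-4 - 4*16) - 10963/3596)) = 1/(-79226 + (59/(-4 - 64) - 10963*1/3596)) = 1/(-79226 + (59/(-68) - 10963/3596)) = 1/(-79226 + (59*(-1/68) - 10963/3596)) = 1/(-79226 + (-59/68 - 10963/3596)) = 1/(-79226 - 59853/15283) = 1/(-1210870811/15283) = -15283/1210870811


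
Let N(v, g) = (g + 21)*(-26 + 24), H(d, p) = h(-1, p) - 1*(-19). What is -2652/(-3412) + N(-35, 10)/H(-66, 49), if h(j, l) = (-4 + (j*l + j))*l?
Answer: 1794587/2240831 ≈ 0.80086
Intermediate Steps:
h(j, l) = l*(-4 + j + j*l) (h(j, l) = (-4 + (j + j*l))*l = (-4 + j + j*l)*l = l*(-4 + j + j*l))
H(d, p) = 19 + p*(-5 - p) (H(d, p) = p*(-4 - 1 - p) - 1*(-19) = p*(-5 - p) + 19 = 19 + p*(-5 - p))
N(v, g) = -42 - 2*g (N(v, g) = (21 + g)*(-2) = -42 - 2*g)
-2652/(-3412) + N(-35, 10)/H(-66, 49) = -2652/(-3412) + (-42 - 2*10)/(19 - 1*49*(5 + 49)) = -2652*(-1/3412) + (-42 - 20)/(19 - 1*49*54) = 663/853 - 62/(19 - 2646) = 663/853 - 62/(-2627) = 663/853 - 62*(-1/2627) = 663/853 + 62/2627 = 1794587/2240831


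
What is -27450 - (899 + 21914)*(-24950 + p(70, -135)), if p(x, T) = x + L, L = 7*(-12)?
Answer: 569476282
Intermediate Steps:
L = -84
p(x, T) = -84 + x (p(x, T) = x - 84 = -84 + x)
-27450 - (899 + 21914)*(-24950 + p(70, -135)) = -27450 - (899 + 21914)*(-24950 + (-84 + 70)) = -27450 - 22813*(-24950 - 14) = -27450 - 22813*(-24964) = -27450 - 1*(-569503732) = -27450 + 569503732 = 569476282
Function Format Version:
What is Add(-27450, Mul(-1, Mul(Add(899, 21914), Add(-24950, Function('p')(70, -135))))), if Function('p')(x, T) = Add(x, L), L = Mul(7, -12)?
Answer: 569476282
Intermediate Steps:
L = -84
Function('p')(x, T) = Add(-84, x) (Function('p')(x, T) = Add(x, -84) = Add(-84, x))
Add(-27450, Mul(-1, Mul(Add(899, 21914), Add(-24950, Function('p')(70, -135))))) = Add(-27450, Mul(-1, Mul(Add(899, 21914), Add(-24950, Add(-84, 70))))) = Add(-27450, Mul(-1, Mul(22813, Add(-24950, -14)))) = Add(-27450, Mul(-1, Mul(22813, -24964))) = Add(-27450, Mul(-1, -569503732)) = Add(-27450, 569503732) = 569476282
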